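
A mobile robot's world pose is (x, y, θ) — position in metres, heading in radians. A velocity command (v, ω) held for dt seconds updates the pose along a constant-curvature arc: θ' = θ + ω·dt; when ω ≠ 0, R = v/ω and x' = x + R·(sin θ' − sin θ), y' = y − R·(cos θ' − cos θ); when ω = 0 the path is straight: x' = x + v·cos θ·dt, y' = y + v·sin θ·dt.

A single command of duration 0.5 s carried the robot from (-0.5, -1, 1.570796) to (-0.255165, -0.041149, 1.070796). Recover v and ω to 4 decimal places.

v = 2.0000, ω = -1.0000

Δθ = 1.070796 − 1.570796 = -0.500000
ω = Δθ/dt = -0.500000/0.5 = -1.0000
R = −Δy/(cos θ' − cos θ) = -2.0000
v = R·ω = -2.0000·-1.0000 = 2.0000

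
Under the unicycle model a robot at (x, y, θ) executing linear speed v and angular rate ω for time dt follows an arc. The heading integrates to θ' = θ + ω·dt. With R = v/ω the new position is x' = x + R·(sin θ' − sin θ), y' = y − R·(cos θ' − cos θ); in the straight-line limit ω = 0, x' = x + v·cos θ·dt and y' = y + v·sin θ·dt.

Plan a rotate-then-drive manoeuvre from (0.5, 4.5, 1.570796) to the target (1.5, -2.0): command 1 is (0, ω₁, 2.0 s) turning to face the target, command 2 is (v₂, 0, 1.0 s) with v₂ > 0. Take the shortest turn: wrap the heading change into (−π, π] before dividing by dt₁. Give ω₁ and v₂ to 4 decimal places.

heading to target = atan2(-2−4.5, 1.5−0.5) = -1.4181
Δθ = wrap(-1.4181 − 1.5708) = -2.9889; ω₁ = Δθ/dt₁ = -1.4945
distance = √((1.5−0.5)² + (-2−4.5)²) = 6.5765; v₂ = distance/dt₂ = 6.5765

ω₁ = -1.4945, v₂ = 6.5765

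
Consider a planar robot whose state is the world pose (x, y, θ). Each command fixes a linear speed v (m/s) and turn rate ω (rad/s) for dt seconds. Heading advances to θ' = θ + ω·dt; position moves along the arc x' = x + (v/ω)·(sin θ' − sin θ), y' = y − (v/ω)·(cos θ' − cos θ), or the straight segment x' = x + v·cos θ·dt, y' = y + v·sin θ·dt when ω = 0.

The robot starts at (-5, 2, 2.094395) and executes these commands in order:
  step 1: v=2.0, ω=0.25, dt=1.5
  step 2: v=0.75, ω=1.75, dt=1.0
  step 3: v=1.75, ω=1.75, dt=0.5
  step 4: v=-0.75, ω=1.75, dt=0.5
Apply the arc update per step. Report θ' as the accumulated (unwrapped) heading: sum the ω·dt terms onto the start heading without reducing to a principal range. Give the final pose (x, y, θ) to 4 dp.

step 1: θ'=2.4694 (R=8.0000) → pose (-6.9465, 4.2596, 2.4694)
step 2: θ'=4.2194 (R=0.4286) → pose (-7.5910, 4.1271, 4.2194)
step 3: θ'=5.0944 (R=1.0000) → pose (-7.6380, 3.2811, 5.0944)
step 4: θ'=5.9694 (R=-0.4286) → pose (-7.9034, 3.5290, 5.9694)

(-7.9034, 3.5290, 5.9694)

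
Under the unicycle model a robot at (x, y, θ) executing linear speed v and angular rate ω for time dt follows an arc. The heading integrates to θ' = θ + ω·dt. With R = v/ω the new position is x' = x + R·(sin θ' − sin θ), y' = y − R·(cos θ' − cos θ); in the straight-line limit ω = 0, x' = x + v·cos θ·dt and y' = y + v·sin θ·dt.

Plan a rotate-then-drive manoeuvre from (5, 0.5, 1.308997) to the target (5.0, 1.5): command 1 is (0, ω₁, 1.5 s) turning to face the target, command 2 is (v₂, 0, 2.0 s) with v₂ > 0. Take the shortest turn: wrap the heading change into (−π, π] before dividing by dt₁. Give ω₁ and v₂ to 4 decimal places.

heading to target = atan2(1.5−0.5, 5−5) = 1.5708
Δθ = wrap(1.5708 − 1.3090) = 0.2618; ω₁ = Δθ/dt₁ = 0.1745
distance = √((5−5)² + (1.5−0.5)²) = 1.0000; v₂ = distance/dt₂ = 0.5000

ω₁ = 0.1745, v₂ = 0.5000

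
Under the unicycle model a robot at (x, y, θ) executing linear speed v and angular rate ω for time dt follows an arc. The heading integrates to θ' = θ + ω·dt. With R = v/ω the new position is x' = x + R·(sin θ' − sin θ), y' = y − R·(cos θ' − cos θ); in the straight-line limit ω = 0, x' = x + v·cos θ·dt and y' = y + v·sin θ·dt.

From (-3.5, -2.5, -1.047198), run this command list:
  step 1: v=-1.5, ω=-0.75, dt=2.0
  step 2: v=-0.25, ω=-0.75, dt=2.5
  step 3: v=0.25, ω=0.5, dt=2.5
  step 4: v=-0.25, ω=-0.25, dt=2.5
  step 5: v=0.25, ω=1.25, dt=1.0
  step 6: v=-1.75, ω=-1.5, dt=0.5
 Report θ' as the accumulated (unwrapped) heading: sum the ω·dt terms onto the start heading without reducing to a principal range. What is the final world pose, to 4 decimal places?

step 1: θ'=-2.5472 (R=2.0000) → pose (-2.8880, 0.1570, -2.5472)
step 2: θ'=-4.4222 (R=0.3333) → pose (-2.3819, -0.0238, -4.4222)
step 3: θ'=-3.1722 (R=0.5000) → pose (-2.8457, 0.3329, -3.1722)
step 4: θ'=-3.7972 (R=1.0000) → pose (-2.2667, 0.1260, -3.7972)
step 5: θ'=-2.5472 (R=0.2000) → pose (-2.5006, 0.1332, -2.5472)
step 6: θ'=-3.2972 (R=1.1667) → pose (-1.6664, 0.3192, -3.2972)

(-1.6664, 0.3192, -3.2972)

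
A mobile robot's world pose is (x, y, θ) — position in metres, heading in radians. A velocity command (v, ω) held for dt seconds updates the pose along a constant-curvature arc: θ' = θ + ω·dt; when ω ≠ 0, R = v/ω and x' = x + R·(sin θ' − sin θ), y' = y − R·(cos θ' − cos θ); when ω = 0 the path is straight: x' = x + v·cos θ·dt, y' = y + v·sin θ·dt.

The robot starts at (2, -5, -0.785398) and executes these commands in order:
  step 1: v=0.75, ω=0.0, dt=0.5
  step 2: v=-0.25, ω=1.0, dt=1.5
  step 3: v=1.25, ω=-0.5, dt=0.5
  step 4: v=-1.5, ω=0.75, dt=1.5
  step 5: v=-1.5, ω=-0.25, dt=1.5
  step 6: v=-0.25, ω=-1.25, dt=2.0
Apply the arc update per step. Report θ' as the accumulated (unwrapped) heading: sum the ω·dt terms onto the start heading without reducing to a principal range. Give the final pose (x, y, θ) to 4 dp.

(0.5843, -8.9238, -1.2854)

step 1: θ'=-0.7854 (straight) → pose (2.2652, -5.2652, -0.7854)
step 2: θ'=0.7146 (R=-0.2500) → pose (1.9246, -5.2531, 0.7146)
step 3: θ'=0.4646 (R=-2.5000) → pose (2.4427, -4.9065, 0.4646)
step 4: θ'=1.5896 (R=-2.0000) → pose (1.3392, -6.7321, 1.5896)
step 5: θ'=1.2146 (R=6.0000) → pose (0.9636, -8.9372, 1.2146)
step 6: θ'=-1.2854 (R=0.2000) → pose (0.5843, -8.9238, -1.2854)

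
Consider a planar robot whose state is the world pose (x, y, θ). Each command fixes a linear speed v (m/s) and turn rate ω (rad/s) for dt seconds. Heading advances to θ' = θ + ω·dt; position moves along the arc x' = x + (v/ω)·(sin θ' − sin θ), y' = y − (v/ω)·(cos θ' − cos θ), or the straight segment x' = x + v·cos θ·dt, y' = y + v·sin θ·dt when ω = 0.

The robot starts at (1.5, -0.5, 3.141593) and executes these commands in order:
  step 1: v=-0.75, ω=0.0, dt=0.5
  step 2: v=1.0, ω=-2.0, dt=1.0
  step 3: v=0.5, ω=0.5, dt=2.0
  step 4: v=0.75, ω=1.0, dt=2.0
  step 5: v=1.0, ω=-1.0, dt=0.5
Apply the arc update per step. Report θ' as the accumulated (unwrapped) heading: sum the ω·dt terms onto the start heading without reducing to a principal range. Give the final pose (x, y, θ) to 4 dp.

(-0.2717, 0.8272, 3.6416)

step 1: θ'=3.1416 (straight) → pose (1.8750, -0.5000, 3.1416)
step 2: θ'=1.1416 (R=-0.5000) → pose (1.4204, 0.2081, 1.1416)
step 3: θ'=2.1416 (R=1.0000) → pose (1.3525, 1.1645, 2.1416)
step 4: θ'=4.1416 (R=0.7500) → pose (0.0903, 1.1645, 4.1416)
step 5: θ'=3.6416 (R=-1.0000) → pose (-0.2717, 0.8272, 3.6416)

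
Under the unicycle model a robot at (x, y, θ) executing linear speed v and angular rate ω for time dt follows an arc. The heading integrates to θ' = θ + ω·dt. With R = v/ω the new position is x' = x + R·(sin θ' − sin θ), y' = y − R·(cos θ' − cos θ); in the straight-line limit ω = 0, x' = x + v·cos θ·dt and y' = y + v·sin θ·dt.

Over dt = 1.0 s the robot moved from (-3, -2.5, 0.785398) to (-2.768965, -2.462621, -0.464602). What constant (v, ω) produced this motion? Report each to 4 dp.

Δθ = -0.464602 − 0.785398 = -1.250000
ω = Δθ/dt = -1.250000/1.0 = -1.2500
R = Δx/(sin θ' − sin θ) = -0.2000
v = R·ω = -0.2000·-1.2500 = 0.2500

v = 0.2500, ω = -1.2500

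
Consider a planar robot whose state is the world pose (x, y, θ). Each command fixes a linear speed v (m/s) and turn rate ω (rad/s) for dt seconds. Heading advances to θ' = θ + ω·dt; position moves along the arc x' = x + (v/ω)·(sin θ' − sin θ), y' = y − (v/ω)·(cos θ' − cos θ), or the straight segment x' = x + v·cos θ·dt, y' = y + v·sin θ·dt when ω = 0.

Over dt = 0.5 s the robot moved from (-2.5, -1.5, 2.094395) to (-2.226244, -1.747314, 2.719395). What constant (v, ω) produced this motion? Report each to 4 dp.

Δθ = 2.719395 − 2.094395 = 0.625000
ω = Δθ/dt = 0.625000/0.5 = 1.2500
R = Δx/(sin θ' − sin θ) = -0.6000
v = R·ω = -0.6000·1.2500 = -0.7500

v = -0.7500, ω = 1.2500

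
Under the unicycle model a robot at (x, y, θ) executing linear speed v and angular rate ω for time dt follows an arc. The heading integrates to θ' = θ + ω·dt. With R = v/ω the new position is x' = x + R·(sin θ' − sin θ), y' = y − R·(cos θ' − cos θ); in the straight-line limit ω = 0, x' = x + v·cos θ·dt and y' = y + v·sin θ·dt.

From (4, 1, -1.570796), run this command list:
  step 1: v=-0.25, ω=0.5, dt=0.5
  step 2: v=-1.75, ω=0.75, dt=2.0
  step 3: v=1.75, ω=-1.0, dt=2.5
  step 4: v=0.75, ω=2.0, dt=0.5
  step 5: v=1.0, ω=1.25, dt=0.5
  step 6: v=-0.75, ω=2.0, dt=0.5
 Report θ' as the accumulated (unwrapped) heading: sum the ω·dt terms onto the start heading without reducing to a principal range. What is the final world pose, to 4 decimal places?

step 1: θ'=-1.3208 (R=-0.5000) → pose (3.9845, 1.1237, -1.3208)
step 2: θ'=0.1792 (R=-2.3333) → pose (1.3078, 2.8424, 0.1792)
step 3: θ'=-2.3208 (R=-1.7500) → pose (2.9001, -0.0725, -2.3208)
step 4: θ'=-1.3208 (R=0.3750) → pose (2.8112, -0.4208, -1.3208)
step 5: θ'=-0.6958 (R=0.8000) → pose (3.0735, -0.8370, -0.6958)
step 6: θ'=0.3042 (R=-0.3750) → pose (2.7208, -0.7670, 0.3042)

(2.7208, -0.7670, 0.3042)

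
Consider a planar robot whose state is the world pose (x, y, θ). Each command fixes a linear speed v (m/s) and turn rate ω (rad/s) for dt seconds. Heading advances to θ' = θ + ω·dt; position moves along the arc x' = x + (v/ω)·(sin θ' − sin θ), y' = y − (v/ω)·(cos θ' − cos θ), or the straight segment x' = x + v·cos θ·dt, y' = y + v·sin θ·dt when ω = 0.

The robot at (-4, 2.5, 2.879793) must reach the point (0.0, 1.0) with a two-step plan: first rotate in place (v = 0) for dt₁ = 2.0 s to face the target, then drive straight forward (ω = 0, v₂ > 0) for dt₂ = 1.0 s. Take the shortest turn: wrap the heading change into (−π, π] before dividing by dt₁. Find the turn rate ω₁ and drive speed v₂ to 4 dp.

heading to target = atan2(1−2.5, 0−-4) = -0.3588
Δθ = wrap(-0.3588 − 2.8798) = 3.0446; ω₁ = Δθ/dt₁ = 1.5223
distance = √((0−-4)² + (1−2.5)²) = 4.2720; v₂ = distance/dt₂ = 4.2720

ω₁ = 1.5223, v₂ = 4.2720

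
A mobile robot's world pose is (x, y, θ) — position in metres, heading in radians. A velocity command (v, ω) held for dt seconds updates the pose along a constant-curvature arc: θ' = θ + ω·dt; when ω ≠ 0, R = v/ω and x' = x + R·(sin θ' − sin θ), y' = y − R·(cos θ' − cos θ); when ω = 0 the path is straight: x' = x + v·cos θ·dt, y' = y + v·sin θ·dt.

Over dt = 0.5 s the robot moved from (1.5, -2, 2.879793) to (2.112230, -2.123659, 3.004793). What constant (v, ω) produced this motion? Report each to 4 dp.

v = -1.2500, ω = 0.2500

Δθ = 3.004793 − 2.879793 = 0.125000
ω = Δθ/dt = 0.125000/0.5 = 0.2500
R = Δx/(sin θ' − sin θ) = -5.0000
v = R·ω = -5.0000·0.2500 = -1.2500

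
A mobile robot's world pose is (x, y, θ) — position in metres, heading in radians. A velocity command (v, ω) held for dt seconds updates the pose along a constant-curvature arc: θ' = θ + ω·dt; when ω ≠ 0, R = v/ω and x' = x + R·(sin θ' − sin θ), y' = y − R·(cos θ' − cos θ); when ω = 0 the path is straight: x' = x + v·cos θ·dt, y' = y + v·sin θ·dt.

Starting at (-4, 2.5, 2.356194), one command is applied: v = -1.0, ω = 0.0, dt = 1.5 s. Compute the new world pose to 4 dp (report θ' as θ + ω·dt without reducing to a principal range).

θ' = 2.3562 + 0.0·1.5 = 2.3562
ω = 0 → straight: x' = -4 + -1.0·cos(2.3562)·1.5 = -2.9393
y' = 2.5 + -1.0·sin(2.3562)·1.5 = 1.4393

(-2.9393, 1.4393, 2.3562)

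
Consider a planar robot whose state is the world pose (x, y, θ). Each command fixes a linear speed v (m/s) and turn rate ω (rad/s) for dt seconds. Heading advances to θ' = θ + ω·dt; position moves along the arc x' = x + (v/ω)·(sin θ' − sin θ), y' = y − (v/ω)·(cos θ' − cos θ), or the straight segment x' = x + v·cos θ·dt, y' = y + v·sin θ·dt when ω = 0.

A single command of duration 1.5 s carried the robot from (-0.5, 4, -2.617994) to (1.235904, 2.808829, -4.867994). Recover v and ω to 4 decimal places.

v = -1.7500, ω = -1.5000

Δθ = -4.867994 − -2.617994 = -2.250000
ω = Δθ/dt = -2.250000/1.5 = -1.5000
R = Δx/(sin θ' − sin θ) = 1.1667
v = R·ω = 1.1667·-1.5000 = -1.7500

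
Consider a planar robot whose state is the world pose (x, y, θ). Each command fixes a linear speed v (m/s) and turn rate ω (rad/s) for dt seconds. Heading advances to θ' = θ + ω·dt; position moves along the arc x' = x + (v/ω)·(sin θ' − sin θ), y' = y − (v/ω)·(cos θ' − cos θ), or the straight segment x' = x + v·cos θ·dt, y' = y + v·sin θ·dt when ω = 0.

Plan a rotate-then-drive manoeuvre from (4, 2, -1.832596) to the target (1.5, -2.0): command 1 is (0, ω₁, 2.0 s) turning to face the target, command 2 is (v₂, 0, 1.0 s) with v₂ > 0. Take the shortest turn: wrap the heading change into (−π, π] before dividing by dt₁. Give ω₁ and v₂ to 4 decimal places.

ω₁ = -0.1484, v₂ = 4.7170

heading to target = atan2(-2−2, 1.5−4) = -2.1294
Δθ = wrap(-2.1294 − -1.8326) = -0.2968; ω₁ = Δθ/dt₁ = -0.1484
distance = √((1.5−4)² + (-2−2)²) = 4.7170; v₂ = distance/dt₂ = 4.7170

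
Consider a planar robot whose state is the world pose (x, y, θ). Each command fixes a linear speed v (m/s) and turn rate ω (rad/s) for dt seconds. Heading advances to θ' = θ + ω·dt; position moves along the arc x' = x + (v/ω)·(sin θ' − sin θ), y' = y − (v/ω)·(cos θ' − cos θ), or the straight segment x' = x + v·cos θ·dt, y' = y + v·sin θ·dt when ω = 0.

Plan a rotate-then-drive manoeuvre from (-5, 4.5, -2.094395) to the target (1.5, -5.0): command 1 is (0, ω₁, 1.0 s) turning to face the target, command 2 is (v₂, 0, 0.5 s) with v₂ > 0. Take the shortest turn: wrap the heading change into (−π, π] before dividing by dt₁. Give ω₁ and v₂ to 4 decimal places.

ω₁ = 1.1236, v₂ = 23.0217

heading to target = atan2(-5−4.5, 1.5−-5) = -0.9707
Δθ = wrap(-0.9707 − -2.0944) = 1.1236; ω₁ = Δθ/dt₁ = 1.1236
distance = √((1.5−-5)² + (-5−4.5)²) = 11.5109; v₂ = distance/dt₂ = 23.0217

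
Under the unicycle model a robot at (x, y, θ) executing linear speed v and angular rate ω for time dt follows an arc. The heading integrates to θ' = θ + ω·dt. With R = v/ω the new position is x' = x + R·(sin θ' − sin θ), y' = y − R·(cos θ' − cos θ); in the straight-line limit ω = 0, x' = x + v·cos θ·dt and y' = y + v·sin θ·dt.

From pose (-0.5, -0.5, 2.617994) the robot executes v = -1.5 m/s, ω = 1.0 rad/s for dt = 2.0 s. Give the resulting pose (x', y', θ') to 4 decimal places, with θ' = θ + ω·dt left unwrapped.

(1.7433, 0.6577, 4.6180)

θ' = 2.6180 + 1.0·2.0 = 4.6180
R = v/ω = -1.5/1.0 = -1.5000
x' = -0.5 + -1.5000·(sin 4.6180 − sin 2.6180) = 1.7433
y' = -0.5 − -1.5000·(cos 4.6180 − cos 2.6180) = 0.6577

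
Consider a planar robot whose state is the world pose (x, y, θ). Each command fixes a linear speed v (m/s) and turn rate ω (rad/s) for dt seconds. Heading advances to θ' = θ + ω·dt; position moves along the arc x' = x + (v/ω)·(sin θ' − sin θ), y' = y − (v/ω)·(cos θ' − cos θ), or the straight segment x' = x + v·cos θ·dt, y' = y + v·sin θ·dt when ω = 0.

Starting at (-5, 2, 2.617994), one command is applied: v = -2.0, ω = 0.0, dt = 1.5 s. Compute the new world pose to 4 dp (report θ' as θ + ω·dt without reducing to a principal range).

(-2.4019, 0.5000, 2.6180)

θ' = 2.6180 + 0.0·1.5 = 2.6180
ω = 0 → straight: x' = -5 + -2.0·cos(2.6180)·1.5 = -2.4019
y' = 2 + -2.0·sin(2.6180)·1.5 = 0.5000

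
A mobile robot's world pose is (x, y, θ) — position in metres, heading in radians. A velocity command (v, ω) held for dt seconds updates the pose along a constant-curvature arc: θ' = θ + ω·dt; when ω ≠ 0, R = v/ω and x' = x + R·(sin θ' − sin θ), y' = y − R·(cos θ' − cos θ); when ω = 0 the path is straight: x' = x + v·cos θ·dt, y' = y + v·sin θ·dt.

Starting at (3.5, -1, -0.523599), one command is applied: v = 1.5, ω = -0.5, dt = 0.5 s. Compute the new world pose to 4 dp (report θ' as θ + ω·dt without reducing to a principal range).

θ' = -0.5236 + -0.5·0.5 = -0.7736
R = v/ω = 1.5/-0.5 = -3.0000
x' = 3.5 + -3.0000·(sin -0.7736 − sin -0.5236) = 4.0961
y' = -1 − -3.0000·(cos -0.7736 − cos -0.5236) = -1.4519

(4.0961, -1.4519, -0.7736)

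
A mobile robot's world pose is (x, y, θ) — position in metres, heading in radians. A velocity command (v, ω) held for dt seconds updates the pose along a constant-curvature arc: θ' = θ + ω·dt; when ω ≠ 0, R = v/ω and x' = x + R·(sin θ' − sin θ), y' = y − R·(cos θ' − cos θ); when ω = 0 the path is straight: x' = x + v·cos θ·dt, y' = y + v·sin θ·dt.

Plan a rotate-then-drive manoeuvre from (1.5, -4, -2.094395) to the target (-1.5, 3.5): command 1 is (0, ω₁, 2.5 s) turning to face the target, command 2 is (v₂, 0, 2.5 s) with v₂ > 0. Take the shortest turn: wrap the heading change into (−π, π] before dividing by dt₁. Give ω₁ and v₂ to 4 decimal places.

ω₁ = -0.8950, v₂ = 3.2311

heading to target = atan2(3.5−-4, -1.5−1.5) = 1.9513
Δθ = wrap(1.9513 − -2.0944) = -2.2375; ω₁ = Δθ/dt₁ = -0.8950
distance = √((-1.5−1.5)² + (3.5−-4)²) = 8.0777; v₂ = distance/dt₂ = 3.2311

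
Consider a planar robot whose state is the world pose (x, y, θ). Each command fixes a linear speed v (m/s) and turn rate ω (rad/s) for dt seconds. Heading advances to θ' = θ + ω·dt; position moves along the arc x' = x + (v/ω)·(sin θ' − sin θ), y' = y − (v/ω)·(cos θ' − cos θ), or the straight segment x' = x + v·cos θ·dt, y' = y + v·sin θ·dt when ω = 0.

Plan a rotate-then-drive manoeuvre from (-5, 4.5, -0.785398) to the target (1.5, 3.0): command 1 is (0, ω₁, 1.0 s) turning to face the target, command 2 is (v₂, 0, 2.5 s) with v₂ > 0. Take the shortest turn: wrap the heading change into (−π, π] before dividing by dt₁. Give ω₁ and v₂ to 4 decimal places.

ω₁ = 0.5586, v₂ = 2.6683

heading to target = atan2(3−4.5, 1.5−-5) = -0.2268
Δθ = wrap(-0.2268 − -0.7854) = 0.5586; ω₁ = Δθ/dt₁ = 0.5586
distance = √((1.5−-5)² + (3−4.5)²) = 6.6708; v₂ = distance/dt₂ = 2.6683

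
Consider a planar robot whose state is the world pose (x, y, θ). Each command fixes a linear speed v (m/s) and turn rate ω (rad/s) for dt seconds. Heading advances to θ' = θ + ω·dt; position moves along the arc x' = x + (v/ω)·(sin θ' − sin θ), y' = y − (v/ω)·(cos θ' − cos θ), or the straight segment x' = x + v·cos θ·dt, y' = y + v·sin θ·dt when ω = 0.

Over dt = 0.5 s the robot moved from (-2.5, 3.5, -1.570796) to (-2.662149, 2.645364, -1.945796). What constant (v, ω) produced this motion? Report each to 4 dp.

v = 1.7500, ω = -0.7500

Δθ = -1.945796 − -1.570796 = -0.375000
ω = Δθ/dt = -0.375000/0.5 = -0.7500
R = −Δy/(cos θ' − cos θ) = -2.3333
v = R·ω = -2.3333·-0.7500 = 1.7500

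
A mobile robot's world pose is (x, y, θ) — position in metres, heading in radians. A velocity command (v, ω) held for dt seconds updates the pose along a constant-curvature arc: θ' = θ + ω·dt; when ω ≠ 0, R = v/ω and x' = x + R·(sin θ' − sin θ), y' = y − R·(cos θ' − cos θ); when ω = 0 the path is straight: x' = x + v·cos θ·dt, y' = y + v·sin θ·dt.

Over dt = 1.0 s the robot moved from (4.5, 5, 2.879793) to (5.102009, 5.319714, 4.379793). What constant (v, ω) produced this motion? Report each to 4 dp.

Δθ = 4.379793 − 2.879793 = 1.500000
ω = Δθ/dt = 1.500000/1.0 = 1.5000
R = Δx/(sin θ' − sin θ) = -0.5000
v = R·ω = -0.5000·1.5000 = -0.7500

v = -0.7500, ω = 1.5000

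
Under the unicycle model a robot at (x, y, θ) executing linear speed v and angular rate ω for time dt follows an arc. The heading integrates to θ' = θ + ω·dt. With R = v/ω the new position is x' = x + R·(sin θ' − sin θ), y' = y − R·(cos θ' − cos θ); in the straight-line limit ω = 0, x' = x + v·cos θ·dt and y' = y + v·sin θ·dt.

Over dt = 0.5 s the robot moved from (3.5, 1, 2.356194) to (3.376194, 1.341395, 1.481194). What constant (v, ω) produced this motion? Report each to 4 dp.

v = 0.7500, ω = -1.7500

Δθ = 1.481194 − 2.356194 = -0.875000
ω = Δθ/dt = -0.875000/0.5 = -1.7500
R = −Δy/(cos θ' − cos θ) = -0.4286
v = R·ω = -0.4286·-1.7500 = 0.7500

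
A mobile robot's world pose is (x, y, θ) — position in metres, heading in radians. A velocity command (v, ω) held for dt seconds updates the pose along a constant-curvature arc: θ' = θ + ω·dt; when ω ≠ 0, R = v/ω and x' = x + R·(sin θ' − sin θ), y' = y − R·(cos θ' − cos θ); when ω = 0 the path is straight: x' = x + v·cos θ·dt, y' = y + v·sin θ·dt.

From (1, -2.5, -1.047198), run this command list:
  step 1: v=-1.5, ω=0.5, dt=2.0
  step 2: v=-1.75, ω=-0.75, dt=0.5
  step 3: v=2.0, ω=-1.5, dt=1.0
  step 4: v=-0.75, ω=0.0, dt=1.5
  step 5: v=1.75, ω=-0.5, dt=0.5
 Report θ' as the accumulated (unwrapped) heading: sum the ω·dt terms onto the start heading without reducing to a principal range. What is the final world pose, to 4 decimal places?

(-1.6100, -2.1955, -2.1722)

step 1: θ'=-0.0472 (R=-3.0000) → pose (-1.4565, -1.0033, -0.0472)
step 2: θ'=-0.4222 (R=2.3333) → pose (-2.3026, -0.8010, -0.4222)
step 3: θ'=-1.9222 (R=-1.3333) → pose (-1.5971, -2.4763, -1.9222)
step 4: θ'=-1.9222 (straight) → pose (-1.2098, -1.4200, -1.9222)
step 5: θ'=-2.1722 (R=-3.5000) → pose (-1.6100, -2.1955, -2.1722)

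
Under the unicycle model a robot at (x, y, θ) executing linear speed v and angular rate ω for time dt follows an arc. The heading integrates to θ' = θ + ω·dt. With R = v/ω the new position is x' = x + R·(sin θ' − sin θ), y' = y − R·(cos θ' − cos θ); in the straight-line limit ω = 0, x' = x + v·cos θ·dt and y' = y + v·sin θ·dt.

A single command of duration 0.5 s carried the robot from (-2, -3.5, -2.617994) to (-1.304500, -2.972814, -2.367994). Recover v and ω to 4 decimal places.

v = -1.7500, ω = 0.5000

Δθ = -2.367994 − -2.617994 = 0.250000
ω = Δθ/dt = 0.250000/0.5 = 0.5000
R = Δx/(sin θ' − sin θ) = -3.5000
v = R·ω = -3.5000·0.5000 = -1.7500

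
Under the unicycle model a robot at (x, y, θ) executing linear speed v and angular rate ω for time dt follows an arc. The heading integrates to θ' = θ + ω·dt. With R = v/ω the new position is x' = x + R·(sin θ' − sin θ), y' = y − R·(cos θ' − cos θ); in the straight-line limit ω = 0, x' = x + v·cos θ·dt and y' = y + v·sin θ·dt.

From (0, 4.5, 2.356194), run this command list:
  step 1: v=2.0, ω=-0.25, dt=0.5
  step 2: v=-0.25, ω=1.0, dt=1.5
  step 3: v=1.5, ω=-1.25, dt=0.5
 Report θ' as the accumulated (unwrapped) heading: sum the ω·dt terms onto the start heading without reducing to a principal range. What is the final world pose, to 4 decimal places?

step 1: θ'=2.2312 (R=-8.0000) → pose (-0.6611, 5.2494, 2.2312)
step 2: θ'=3.7312 (R=-0.2500) → pose (-0.3247, 5.1950, 3.7312)
step 3: θ'=3.1062 (R=-1.2000) → pose (-1.0344, 4.9931, 3.1062)

(-1.0344, 4.9931, 3.1062)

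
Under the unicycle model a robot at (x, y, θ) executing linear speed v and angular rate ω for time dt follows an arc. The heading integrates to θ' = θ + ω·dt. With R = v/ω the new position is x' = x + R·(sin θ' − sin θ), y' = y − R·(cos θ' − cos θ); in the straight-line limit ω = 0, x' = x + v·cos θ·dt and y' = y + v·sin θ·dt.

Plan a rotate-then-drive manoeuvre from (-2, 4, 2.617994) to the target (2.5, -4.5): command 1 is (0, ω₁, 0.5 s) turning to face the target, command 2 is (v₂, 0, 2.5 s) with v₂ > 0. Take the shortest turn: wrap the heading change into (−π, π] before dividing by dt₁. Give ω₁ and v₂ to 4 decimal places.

heading to target = atan2(-4.5−4, 2.5−-2) = -1.0839
Δθ = wrap(-1.0839 − 2.6180) = 2.5813; ω₁ = Δθ/dt₁ = 5.1626
distance = √((2.5−-2)² + (-4.5−4)²) = 9.6177; v₂ = distance/dt₂ = 3.8471

ω₁ = 5.1626, v₂ = 3.8471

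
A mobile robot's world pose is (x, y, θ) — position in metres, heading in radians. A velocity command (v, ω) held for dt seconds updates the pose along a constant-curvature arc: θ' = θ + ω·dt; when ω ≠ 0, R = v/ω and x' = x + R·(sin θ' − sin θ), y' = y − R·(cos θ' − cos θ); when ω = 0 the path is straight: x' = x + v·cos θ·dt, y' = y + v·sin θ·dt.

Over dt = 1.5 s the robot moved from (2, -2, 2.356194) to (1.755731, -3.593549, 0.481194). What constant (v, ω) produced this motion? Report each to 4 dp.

v = -1.2500, ω = -1.2500

Δθ = 0.481194 − 2.356194 = -1.875000
ω = Δθ/dt = -1.875000/1.5 = -1.2500
R = −Δy/(cos θ' − cos θ) = 1.0000
v = R·ω = 1.0000·-1.2500 = -1.2500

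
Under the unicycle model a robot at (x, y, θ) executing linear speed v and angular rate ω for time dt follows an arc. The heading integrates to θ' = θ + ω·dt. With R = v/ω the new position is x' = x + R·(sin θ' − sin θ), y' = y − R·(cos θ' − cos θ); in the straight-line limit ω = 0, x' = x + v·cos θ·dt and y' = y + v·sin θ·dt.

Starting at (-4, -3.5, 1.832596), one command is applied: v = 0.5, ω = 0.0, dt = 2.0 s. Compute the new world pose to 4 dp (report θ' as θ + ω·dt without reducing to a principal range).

(-4.2588, -2.5341, 1.8326)

θ' = 1.8326 + 0.0·2.0 = 1.8326
ω = 0 → straight: x' = -4 + 0.5·cos(1.8326)·2.0 = -4.2588
y' = -3.5 + 0.5·sin(1.8326)·2.0 = -2.5341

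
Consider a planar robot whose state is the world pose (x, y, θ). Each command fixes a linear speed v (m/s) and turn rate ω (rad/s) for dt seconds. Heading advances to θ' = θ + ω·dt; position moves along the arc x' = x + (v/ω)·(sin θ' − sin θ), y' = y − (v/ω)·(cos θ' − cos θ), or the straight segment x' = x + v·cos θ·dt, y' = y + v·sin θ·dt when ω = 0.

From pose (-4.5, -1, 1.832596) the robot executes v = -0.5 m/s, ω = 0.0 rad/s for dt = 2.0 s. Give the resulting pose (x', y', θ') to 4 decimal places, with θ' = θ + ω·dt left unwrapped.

(-4.2412, -1.9659, 1.8326)

θ' = 1.8326 + 0.0·2.0 = 1.8326
ω = 0 → straight: x' = -4.5 + -0.5·cos(1.8326)·2.0 = -4.2412
y' = -1 + -0.5·sin(1.8326)·2.0 = -1.9659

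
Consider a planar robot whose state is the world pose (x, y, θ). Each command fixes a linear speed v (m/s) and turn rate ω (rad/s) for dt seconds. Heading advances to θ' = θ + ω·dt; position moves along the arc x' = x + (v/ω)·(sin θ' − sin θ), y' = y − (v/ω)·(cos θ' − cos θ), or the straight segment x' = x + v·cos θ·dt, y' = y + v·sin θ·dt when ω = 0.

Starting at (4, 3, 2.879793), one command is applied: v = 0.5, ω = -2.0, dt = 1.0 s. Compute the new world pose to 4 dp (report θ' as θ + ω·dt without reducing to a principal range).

θ' = 2.8798 + -2.0·1.0 = 0.8798
R = v/ω = 0.5/-2.0 = -0.2500
x' = 4 + -0.2500·(sin 0.8798 − sin 2.8798) = 3.8721
y' = 3 − -0.2500·(cos 0.8798 − cos 2.8798) = 3.4008

(3.8721, 3.4008, 0.8798)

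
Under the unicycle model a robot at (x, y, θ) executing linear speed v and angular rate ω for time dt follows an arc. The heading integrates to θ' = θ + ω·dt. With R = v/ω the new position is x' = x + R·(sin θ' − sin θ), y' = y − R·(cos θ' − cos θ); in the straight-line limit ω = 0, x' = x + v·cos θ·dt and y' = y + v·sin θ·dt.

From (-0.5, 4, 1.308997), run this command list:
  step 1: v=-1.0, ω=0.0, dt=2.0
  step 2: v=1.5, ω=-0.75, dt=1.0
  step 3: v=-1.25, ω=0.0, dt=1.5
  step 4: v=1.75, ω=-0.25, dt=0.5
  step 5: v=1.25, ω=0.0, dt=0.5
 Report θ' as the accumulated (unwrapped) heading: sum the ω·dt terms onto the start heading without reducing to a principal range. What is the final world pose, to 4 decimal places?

step 1: θ'=1.3090 (straight) → pose (-1.0176, 2.0681, 1.3090)
step 2: θ'=0.5590 (R=-2.0000) → pose (-0.1465, 3.2461, 0.5590)
step 3: θ'=0.5590 (straight) → pose (-1.7361, 2.2517, 0.5590)
step 4: θ'=0.4340 (R=-7.0000) → pose (-0.9672, 2.6682, 0.4340)
step 5: θ'=0.4340 (straight) → pose (-0.4002, 2.9311, 0.4340)

(-0.4002, 2.9311, 0.4340)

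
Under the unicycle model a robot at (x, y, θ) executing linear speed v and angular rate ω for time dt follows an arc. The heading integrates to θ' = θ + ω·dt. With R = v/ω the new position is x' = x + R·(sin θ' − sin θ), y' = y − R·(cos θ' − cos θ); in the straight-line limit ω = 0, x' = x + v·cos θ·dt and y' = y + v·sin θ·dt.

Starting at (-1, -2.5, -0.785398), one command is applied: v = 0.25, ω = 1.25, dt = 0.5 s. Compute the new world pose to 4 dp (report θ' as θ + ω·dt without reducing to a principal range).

(-0.8905, -2.5560, -0.1604)

θ' = -0.7854 + 1.25·0.5 = -0.1604
R = v/ω = 0.25/1.25 = 0.2000
x' = -1 + 0.2000·(sin -0.1604 − sin -0.7854) = -0.8905
y' = -2.5 − 0.2000·(cos -0.1604 − cos -0.7854) = -2.5560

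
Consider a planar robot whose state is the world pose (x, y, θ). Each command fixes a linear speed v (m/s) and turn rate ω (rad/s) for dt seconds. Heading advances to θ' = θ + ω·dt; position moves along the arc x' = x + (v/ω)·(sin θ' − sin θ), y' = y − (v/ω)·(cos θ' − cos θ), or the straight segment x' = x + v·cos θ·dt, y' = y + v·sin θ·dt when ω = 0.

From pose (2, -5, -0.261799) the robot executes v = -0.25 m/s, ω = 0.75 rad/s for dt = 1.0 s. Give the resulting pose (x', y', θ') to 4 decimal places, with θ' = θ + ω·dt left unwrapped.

θ' = -0.2618 + 0.75·1.0 = 0.4882
R = v/ω = -0.25/0.75 = -0.3333
x' = 2 + -0.3333·(sin 0.4882 − sin -0.2618) = 1.7574
y' = -5 − -0.3333·(cos 0.4882 − cos -0.2618) = -5.0276

(1.7574, -5.0276, 0.4882)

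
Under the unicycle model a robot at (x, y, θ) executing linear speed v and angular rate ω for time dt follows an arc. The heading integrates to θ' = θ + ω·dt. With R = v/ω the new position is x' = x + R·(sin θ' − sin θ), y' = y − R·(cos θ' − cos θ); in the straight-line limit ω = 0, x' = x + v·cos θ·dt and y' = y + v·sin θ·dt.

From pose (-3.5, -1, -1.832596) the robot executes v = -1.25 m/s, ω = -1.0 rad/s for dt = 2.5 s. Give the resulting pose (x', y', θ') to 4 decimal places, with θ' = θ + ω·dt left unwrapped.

(-1.1317, -0.8601, -4.3326)

θ' = -1.8326 + -1.0·2.5 = -4.3326
R = v/ω = -1.25/-1.0 = 1.2500
x' = -3.5 + 1.2500·(sin -4.3326 − sin -1.8326) = -1.1317
y' = -1 − 1.2500·(cos -4.3326 − cos -1.8326) = -0.8601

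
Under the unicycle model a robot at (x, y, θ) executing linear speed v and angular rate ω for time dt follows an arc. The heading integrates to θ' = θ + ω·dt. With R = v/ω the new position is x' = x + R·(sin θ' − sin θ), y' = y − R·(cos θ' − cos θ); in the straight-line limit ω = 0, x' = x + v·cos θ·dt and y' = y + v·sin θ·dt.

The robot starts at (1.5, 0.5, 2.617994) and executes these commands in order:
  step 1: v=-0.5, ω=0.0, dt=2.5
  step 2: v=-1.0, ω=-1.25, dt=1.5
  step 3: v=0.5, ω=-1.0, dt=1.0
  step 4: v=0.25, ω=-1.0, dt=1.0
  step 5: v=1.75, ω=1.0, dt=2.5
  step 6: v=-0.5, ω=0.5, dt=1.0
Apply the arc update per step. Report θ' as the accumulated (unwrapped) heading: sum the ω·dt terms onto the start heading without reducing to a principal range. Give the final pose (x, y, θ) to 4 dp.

step 1: θ'=2.6180 (straight) → pose (2.5825, -0.1250, 2.6180)
step 2: θ'=0.7430 (R=0.8000) → pose (2.7237, -1.4070, 0.7430)
step 3: θ'=-0.2570 (R=-0.5000) → pose (3.1891, -1.2916, -0.2570)
step 4: θ'=-1.2570 (R=-0.2500) → pose (3.3633, -1.4562, -1.2570)
step 5: θ'=1.2430 (R=1.7500) → pose (6.6847, -1.4795, 1.2430)
step 6: θ'=1.7430 (R=-1.0000) → pose (6.6462, -1.9728, 1.7430)

(6.6462, -1.9728, 1.7430)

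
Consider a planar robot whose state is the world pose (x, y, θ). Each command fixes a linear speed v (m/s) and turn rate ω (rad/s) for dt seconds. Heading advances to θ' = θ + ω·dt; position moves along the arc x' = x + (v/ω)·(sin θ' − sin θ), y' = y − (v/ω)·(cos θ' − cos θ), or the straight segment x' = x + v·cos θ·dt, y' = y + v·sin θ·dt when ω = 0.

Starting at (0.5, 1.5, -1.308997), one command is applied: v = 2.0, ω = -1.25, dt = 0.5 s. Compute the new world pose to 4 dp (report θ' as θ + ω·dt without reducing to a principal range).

(0.4501, 0.5175, -1.9340)

θ' = -1.3090 + -1.25·0.5 = -1.9340
R = v/ω = 2.0/-1.25 = -1.6000
x' = 0.5 + -1.6000·(sin -1.9340 − sin -1.3090) = 0.4501
y' = 1.5 − -1.6000·(cos -1.9340 − cos -1.3090) = 0.5175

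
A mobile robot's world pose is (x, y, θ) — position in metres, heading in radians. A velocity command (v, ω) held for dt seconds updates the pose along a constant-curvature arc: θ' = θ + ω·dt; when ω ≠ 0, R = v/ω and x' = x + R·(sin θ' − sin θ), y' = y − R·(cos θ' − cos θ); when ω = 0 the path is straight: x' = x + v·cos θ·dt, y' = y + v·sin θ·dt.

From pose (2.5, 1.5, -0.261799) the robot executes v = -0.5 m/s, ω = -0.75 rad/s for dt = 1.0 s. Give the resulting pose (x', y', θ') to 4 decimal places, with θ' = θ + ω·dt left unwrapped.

θ' = -0.2618 + -0.75·1.0 = -1.0118
R = v/ω = -0.5/-0.75 = 0.6667
x' = 2.5 + 0.6667·(sin -1.0118 − sin -0.2618) = 2.1074
y' = 1.5 − 0.6667·(cos -1.0118 − cos -0.2618) = 1.7904

(2.1074, 1.7904, -1.0118)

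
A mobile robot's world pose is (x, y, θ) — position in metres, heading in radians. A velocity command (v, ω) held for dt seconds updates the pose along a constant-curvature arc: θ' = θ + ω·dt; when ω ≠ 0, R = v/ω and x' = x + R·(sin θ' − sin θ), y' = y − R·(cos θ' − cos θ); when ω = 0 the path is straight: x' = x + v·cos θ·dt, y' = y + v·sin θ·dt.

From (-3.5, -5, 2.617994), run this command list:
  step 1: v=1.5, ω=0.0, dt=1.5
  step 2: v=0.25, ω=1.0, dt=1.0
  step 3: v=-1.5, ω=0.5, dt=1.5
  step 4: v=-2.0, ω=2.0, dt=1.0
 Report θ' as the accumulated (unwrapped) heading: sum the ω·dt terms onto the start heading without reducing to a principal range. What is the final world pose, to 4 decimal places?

step 1: θ'=2.6180 (straight) → pose (-5.4486, -3.8750, 2.6180)
step 2: θ'=3.6180 (R=0.2500) → pose (-5.6882, -3.8693, 3.6180)
step 3: θ'=4.3680 (R=-3.0000) → pose (-4.2401, -2.2163, 4.3680)
step 4: θ'=6.3680 (R=-1.0000) → pose (-5.2661, -0.8822, 6.3680)

(-5.2661, -0.8822, 6.3680)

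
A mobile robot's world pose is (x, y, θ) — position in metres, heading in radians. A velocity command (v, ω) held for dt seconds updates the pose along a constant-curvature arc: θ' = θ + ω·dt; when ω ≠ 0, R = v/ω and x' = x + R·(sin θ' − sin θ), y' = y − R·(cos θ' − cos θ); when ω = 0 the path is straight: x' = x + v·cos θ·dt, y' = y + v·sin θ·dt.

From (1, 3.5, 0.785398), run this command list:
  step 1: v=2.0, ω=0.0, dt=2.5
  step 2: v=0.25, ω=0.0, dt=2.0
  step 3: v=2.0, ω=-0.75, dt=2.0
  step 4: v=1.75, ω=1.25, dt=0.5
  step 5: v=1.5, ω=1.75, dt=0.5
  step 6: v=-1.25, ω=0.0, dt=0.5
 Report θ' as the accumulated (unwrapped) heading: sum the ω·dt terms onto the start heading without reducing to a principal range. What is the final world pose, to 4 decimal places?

step 1: θ'=0.7854 (straight) → pose (4.5355, 7.0355, 0.7854)
step 2: θ'=0.7854 (straight) → pose (4.8891, 7.3891, 0.7854)
step 3: θ'=-0.7146 (R=-2.6667) → pose (8.5222, 7.5177, -0.7146)
step 4: θ'=-0.0896 (R=1.4000) → pose (9.3144, 7.1809, -0.0896)
step 5: θ'=0.7854 (R=0.8571) → pose (9.9972, 7.4285, 0.7854)
step 6: θ'=0.7854 (straight) → pose (9.5552, 6.9865, 0.7854)

(9.5552, 6.9865, 0.7854)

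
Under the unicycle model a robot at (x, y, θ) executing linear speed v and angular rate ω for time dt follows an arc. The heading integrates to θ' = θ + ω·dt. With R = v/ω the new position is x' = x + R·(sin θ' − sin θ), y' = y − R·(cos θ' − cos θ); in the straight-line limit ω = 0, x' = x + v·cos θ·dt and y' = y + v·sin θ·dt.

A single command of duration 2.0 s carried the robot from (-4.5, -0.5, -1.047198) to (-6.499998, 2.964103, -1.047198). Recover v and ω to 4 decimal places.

Δθ = -1.047198 − -1.047198 = 0.000000
ω = Δθ/dt = 0.000000/2.0 = 0.0000
ω = 0 → v = (Δx·cos θ + Δy·sin θ)/dt = -2.0000

v = -2.0000, ω = 0.0000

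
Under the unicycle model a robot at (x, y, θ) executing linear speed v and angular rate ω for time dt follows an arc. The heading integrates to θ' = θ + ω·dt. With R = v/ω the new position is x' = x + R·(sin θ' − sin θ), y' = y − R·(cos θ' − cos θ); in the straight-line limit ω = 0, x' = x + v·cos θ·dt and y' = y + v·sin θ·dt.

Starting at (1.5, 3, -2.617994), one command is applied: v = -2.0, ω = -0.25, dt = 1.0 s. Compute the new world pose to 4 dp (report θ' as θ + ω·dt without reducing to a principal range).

(3.3384, 3.7742, -2.8680)

θ' = -2.6180 + -0.25·1.0 = -2.8680
R = v/ω = -2.0/-0.25 = 8.0000
x' = 1.5 + 8.0000·(sin -2.8680 − sin -2.6180) = 3.3384
y' = 3 − 8.0000·(cos -2.8680 − cos -2.6180) = 3.7742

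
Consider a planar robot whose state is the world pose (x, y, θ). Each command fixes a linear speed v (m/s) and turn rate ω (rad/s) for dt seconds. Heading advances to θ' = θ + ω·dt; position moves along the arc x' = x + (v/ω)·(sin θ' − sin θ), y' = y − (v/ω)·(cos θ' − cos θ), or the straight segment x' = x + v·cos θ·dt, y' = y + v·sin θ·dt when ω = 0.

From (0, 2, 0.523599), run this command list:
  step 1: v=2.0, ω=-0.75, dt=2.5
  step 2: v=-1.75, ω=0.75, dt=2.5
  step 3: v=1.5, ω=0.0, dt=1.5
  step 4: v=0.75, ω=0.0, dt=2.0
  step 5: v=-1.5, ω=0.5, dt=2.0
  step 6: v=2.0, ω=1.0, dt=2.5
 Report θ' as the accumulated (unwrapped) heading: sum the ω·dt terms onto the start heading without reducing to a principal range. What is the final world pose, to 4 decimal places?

(-1.2989, 2.5679, 4.0236)

step 1: θ'=-1.3514 (R=-2.6667) → pose (3.9361, 0.2710, -1.3514)
step 2: θ'=0.5236 (R=-2.3333) → pose (0.4920, 1.7839, 0.5236)
step 3: θ'=0.5236 (straight) → pose (2.4406, 2.9089, 0.5236)
step 4: θ'=0.5236 (straight) → pose (3.7396, 3.6589, 0.5236)
step 5: θ'=1.5236 (R=-3.0000) → pose (2.2429, 1.2023, 1.5236)
step 6: θ'=4.0236 (R=2.0000) → pose (-1.2989, 2.5679, 4.0236)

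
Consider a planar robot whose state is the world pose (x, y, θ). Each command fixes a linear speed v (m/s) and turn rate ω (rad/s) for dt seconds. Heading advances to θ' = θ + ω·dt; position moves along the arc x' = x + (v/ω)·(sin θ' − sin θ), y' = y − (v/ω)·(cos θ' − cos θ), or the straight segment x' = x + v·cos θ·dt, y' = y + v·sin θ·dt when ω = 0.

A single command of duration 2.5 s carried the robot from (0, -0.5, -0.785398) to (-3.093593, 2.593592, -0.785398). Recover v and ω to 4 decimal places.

v = -1.7500, ω = 0.0000

Δθ = -0.785398 − -0.785398 = 0.000000
ω = Δθ/dt = 0.000000/2.5 = 0.0000
ω = 0 → v = (Δx·cos θ + Δy·sin θ)/dt = -1.7500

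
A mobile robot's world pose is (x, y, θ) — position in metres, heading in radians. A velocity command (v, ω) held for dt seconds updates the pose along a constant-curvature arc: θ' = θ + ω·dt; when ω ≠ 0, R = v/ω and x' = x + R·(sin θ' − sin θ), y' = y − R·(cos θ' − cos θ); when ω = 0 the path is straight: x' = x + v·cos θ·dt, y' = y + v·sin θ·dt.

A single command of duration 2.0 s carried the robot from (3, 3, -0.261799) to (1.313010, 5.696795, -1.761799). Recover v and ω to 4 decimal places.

Δθ = -1.761799 − -0.261799 = -1.500000
ω = Δθ/dt = -1.500000/2.0 = -0.7500
R = −Δy/(cos θ' − cos θ) = 2.3333
v = R·ω = 2.3333·-0.7500 = -1.7500

v = -1.7500, ω = -0.7500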